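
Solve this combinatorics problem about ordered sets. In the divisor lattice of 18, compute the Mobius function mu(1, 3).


In a divisor lattice, mu(a,b) = mu(b/a) where mu is the classical Mobius function.
b/a = 3/1 = 3
Prime factorization of 3: primes [3]
3 is squarefree with 1 prime factor(s), so mu(3) = (-1)^1 = -1


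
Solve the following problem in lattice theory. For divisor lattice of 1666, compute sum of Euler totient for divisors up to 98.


Divisors of 1666 up to 98: [1, 2, 7, 14, 17, 34, 49, 98]
phi values: [1, 1, 6, 6, 16, 16, 42, 42]
Sum = 130


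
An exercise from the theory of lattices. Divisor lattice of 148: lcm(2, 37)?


Join=lcm.
gcd(2,37)=1
lcm=74


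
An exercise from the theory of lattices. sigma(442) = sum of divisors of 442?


sigma(n) = sum of divisors.
Divisors of 442: [1, 2, 13, 17, 26, 34, 221, 442]
Sum = 756


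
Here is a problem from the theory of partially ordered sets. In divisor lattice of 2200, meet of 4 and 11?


In a divisor lattice, meet = gcd (greatest common divisor).
By Euclidean algorithm or factoring: gcd(4,11) = 1


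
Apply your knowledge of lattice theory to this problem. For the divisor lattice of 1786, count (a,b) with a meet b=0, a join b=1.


Complement pair (a,b): a meet b = bottom, a join b = top.
Here: gcd(a,b)=1 and lcm(a,b)=1786, i.e. a*b=1786 with a,b coprime.
Pairs found: (1,1786), (2,893), (19,94), (38,47), ... (4 more)
Total ordered pairs: 8


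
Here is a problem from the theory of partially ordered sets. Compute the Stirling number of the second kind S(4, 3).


S(n,k) = k*S(n-1,k) + S(n-1,k-1).
S(3,3) = 1, S(3,2) = 3
S(4,3) = 3*1 + 3 = 3 + 3
S(4,3) = 6


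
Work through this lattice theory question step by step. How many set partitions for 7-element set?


B(n) = number of set partitions of an n-element set.
B(n) satisfies the recurrence: B(n+1) = sum_k C(n,k)*B(k).
B(7) = 877


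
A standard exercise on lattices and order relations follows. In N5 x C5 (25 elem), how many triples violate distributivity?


Distributive law: a ^ (b v c) = (a ^ b) v (a ^ c).
Check all 25^3 = 15625 ordered triples (a,b,c).
  e.g. a=(b,0), b=(a,0), c=(c,0): lhs=(b,0) != rhs=(a,0)
  e.g. a=(b,0), b=(a,0), c=(c,1): lhs=(b,0) != rhs=(a,0)
Total violating triples: 250


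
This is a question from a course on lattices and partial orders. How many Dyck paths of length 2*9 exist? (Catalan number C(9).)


C(n) = C(2n, n) / (n+1).
C(18, 9) = 48620
C(9) = 48620 / 10 = 4862


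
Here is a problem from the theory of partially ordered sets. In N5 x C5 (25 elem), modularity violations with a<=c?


Modular law: if a <= c then a v (b ^ c) = (a v b) ^ c.
Check all triples (a,b,c) with a <= c among 25 elements.
  e.g. a=(a,0), b=(c,0), c=(b,0): lhs=(a,0) != rhs=(b,0)
  e.g. a=(a,0), b=(c,1), c=(b,0): lhs=(a,0) != rhs=(b,0)
Total violating triples: 75


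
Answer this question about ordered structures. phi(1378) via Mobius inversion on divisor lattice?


phi(n) = n * prod_{p|n} (1 - 1/p).
Prime divisors of 1378: [2, 13, 53]
phi(1378) = 1378 * (1 - 1/2) * (1 - 1/13) * (1 - 1/53)
phi(1378) = 624


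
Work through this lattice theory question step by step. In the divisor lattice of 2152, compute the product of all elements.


Divisors of 2152: [1, 2, 4, 8, 269, 538, 1076, 2152]
Product = n^(d(n)/2) = 2152^(8/2)
Product = 21447124258816


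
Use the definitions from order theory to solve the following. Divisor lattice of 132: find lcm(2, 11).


In a divisor lattice, join = lcm (least common multiple).
gcd(2,11) = 1
lcm(2,11) = 2*11/gcd = 22/1 = 22


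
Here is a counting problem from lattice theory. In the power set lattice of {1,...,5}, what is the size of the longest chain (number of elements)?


A chain is a totally ordered subset; we count the number of elements in a maximum chain.
Compute, for each element x, the size of the longest chain ending at x:
  {}: 1
  {1}: 2
  {2}: 2
  {3}: 2
  {4}: 2
  {5}: 2
  ...
A maximum chain: {} < {1} < {1,2} < {1,2,3} < {1,2,3,4} < {1,2,3,4,5}
Number of elements in the longest chain: 6


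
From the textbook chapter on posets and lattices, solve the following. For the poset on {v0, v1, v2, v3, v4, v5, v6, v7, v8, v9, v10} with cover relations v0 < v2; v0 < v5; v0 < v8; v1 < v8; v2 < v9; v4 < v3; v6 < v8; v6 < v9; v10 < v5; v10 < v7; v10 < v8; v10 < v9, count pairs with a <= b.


The order relation is {(a,b) : a <= b}, reflexive so it includes (a,a).
Examples: (v0,v0), (v0,v2), (v0,v5), (v0,v8), (v0,v9), ...
Total ordered pairs: 24


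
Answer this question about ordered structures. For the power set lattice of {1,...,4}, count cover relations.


A cover relation a -< b holds when a < b with no c strictly between.
Cover relations:
  {} -< {1}
  {} -< {2}
  {} -< {3}
  {} -< {4}
  {1} -< {1,2}
  {1} -< {1,3}
  {1} -< {1,4}
  {2} -< {1,2}
  ...24 more
Total: 32


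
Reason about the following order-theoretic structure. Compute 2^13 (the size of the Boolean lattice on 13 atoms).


Power set = 2^n.
2^13 = 8192


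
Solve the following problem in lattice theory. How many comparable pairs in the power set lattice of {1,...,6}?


A comparable pair {a,b} has a < b or b < a in the order.
Count unordered pairs where one element is strictly below the other.
Examples: {{},{1}}, {{},{2}}, {{},{3}}, {{},{4}}, ...
Total comparable pairs: 665


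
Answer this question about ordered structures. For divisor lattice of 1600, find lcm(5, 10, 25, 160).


In a divisor lattice, join = lcm (least common multiple).
Compute lcm iteratively: start with first element, then lcm(current, next).
Elements: [5, 10, 25, 160]
lcm(5,10) = 10
lcm(10,25) = 50
lcm(50,160) = 800
Final lcm = 800


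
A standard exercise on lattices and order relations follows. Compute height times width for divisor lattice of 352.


Height = length of longest chain minus 1; width = size of largest antichain.
A maximum chain: 1 | 11 | 22 | 44 | 88 | 176 | 352  (height 6).
A maximum antichain: {2, 11}  (width 2).
Product = 6 * 2 = 12


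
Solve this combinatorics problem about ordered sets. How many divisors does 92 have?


Divisors of 92: [1, 2, 4, 23, 46, 92]
Count: 6


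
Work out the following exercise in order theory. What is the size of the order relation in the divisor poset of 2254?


The order relation is {(a,b) : a <= b}, reflexive so it includes (a,a).
Examples: (1,1), (1,1127), (1,14), (1,161), (1,2), ...
Total ordered pairs: 54


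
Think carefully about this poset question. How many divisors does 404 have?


Divisors of 404: [1, 2, 4, 101, 202, 404]
Count: 6


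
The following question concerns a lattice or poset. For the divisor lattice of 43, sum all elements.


sigma(n) = sum of divisors.
Divisors of 43: [1, 43]
Sum = 44


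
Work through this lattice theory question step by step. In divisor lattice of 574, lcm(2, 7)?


Join=lcm.
gcd(2,7)=1
lcm=14


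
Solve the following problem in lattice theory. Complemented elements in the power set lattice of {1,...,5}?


An element a is complemented if some b has a meet b = bottom, a join b = top.
every subset A has complement S\A, so all elements are complemented.
Complemented elements: {}, {1}, {2}, {3}, {4}, {5}, ... (26 more)
Count: 32


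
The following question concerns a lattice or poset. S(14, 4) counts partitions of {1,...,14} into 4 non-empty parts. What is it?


S(n,k) = k*S(n-1,k) + S(n-1,k-1).
S(13,4) = 2532530, S(13,3) = 261625
S(14,4) = 4*2532530 + 261625 = 10130120 + 261625
S(14,4) = 10391745


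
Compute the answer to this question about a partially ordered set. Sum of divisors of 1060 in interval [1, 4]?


Interval [1,4] in divisors of 1060: [1, 2, 4]
Sum = 7


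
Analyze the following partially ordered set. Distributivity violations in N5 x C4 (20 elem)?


Distributive law: a ^ (b v c) = (a ^ b) v (a ^ c).
Check all 20^3 = 8000 ordered triples (a,b,c).
  e.g. a=(b,0), b=(a,0), c=(c,0): lhs=(b,0) != rhs=(a,0)
  e.g. a=(b,0), b=(a,0), c=(c,1): lhs=(b,0) != rhs=(a,0)
Total violating triples: 128


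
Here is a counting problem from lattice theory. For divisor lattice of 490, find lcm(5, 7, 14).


In a divisor lattice, join = lcm (least common multiple).
Compute lcm iteratively: start with first element, then lcm(current, next).
Elements: [5, 7, 14]
lcm(5,7) = 35
lcm(35,14) = 70
Final lcm = 70


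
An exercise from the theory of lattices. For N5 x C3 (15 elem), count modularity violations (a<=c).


Modular law: if a <= c then a v (b ^ c) = (a v b) ^ c.
Check all triples (a,b,c) with a <= c among 15 elements.
  e.g. a=(a,0), b=(c,0), c=(b,0): lhs=(a,0) != rhs=(b,0)
  e.g. a=(a,0), b=(c,1), c=(b,0): lhs=(a,0) != rhs=(b,0)
Total violating triples: 18


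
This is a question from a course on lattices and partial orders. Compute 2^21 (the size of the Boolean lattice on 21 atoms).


Power set = 2^n.
2^21 = 2097152


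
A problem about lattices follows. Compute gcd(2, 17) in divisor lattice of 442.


In a divisor lattice, meet = gcd (greatest common divisor).
By Euclidean algorithm or factoring: gcd(2,17) = 1


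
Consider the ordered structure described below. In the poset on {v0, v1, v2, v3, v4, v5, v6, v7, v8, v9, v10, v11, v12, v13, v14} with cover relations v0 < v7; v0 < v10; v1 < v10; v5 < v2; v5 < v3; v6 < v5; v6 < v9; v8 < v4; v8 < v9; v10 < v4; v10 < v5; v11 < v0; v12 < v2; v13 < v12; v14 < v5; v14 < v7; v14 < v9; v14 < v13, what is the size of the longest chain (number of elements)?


A chain is a totally ordered subset; we count the number of elements in a maximum chain.
Compute, for each element x, the size of the longest chain ending at x:
  v1: 1
  v6: 1
  v8: 1
  v11: 1
  v14: 1
  v0: 2
  ...
A maximum chain: v11 < v0 < v10 < v5 < v2
Number of elements in the longest chain: 5


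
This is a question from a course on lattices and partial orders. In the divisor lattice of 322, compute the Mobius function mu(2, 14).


In a divisor lattice, mu(a,b) = mu(b/a) where mu is the classical Mobius function.
b/a = 14/2 = 7
Prime factorization of 7: primes [7]
7 is squarefree with 1 prime factor(s), so mu(7) = (-1)^1 = -1


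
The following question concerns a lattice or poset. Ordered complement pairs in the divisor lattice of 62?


Complement pair (a,b): a meet b = bottom, a join b = top.
Here: gcd(a,b)=1 and lcm(a,b)=62, i.e. a*b=62 with a,b coprime.
Pairs found: (1,62), (2,31), (31,2), (62,1)
Total ordered pairs: 4


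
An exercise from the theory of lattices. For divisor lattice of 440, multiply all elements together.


Divisors of 440: [1, 2, 4, 5, 8, 10, 11, 20, 22, 40, 44, 55, 88, 110, 220, 440]
Product = n^(d(n)/2) = 440^(16/2)
Product = 1404822362521600000000


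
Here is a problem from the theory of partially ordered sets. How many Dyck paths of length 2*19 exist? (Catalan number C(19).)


C(n) = C(2n, n) / (n+1).
C(38, 19) = 35345263800
C(19) = 35345263800 / 20 = 1767263190


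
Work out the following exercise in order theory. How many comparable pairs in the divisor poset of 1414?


A comparable pair {a,b} has a < b or b < a in the order.
Count unordered pairs where one element is strictly below the other.
Examples: {1,2}, {1,7}, {1,14}, {1,101}, ...
Total comparable pairs: 19


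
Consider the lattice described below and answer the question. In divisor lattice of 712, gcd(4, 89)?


Meet=gcd.
gcd(4,89)=1


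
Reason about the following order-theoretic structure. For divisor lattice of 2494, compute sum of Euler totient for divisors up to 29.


Divisors of 2494 up to 29: [1, 2, 29]
phi values: [1, 1, 28]
Sum = 30


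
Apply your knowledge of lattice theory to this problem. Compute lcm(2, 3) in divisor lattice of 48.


In a divisor lattice, join = lcm (least common multiple).
gcd(2,3) = 1
lcm(2,3) = 2*3/gcd = 6/1 = 6


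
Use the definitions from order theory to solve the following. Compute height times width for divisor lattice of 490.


Height = length of longest chain minus 1; width = size of largest antichain.
A maximum chain: 1 | 7 | 49 | 245 | 490  (height 4).
A maximum antichain: {10, 14, 35, 49}  (width 4).
Product = 4 * 4 = 16


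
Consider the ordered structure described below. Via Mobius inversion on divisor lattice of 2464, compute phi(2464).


phi(n) = n * prod_{p|n} (1 - 1/p).
Prime divisors of 2464: [2, 7, 11]
phi(2464) = 2464 * (1 - 1/2) * (1 - 1/7) * (1 - 1/11)
phi(2464) = 960


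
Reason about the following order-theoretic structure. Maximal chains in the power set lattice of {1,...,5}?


A maximal chain goes from the minimum element to a maximal element via cover relations.
Counting all min-to-max paths in the cover graph.
Total maximal chains: 120


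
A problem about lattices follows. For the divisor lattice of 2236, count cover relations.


A cover relation a -< b holds when a < b with no c strictly between.
Cover relations:
  1 -< 2
  1 -< 13
  1 -< 43
  2 -< 4
  2 -< 26
  2 -< 86
  4 -< 52
  4 -< 172
  ...12 more
Total: 20


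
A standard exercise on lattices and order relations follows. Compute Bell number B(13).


B(n) = number of set partitions of an n-element set.
B(n) satisfies the recurrence: B(n+1) = sum_k C(n,k)*B(k).
B(13) = 27644437


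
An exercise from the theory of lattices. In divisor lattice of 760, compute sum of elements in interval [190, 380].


Interval [190,380] in divisors of 760: [190, 380]
Sum = 570


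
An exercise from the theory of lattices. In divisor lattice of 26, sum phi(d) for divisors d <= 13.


Divisors of 26 up to 13: [1, 2, 13]
phi values: [1, 1, 12]
Sum = 14


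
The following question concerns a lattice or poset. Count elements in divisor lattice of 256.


Divisors of 256: [1, 2, 4, 8, 16, 32, 64, 128, 256]
Count: 9


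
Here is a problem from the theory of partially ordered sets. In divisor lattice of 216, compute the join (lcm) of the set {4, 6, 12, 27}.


In a divisor lattice, join = lcm (least common multiple).
Compute lcm iteratively: start with first element, then lcm(current, next).
Elements: [4, 6, 12, 27]
lcm(4,6) = 12
lcm(12,12) = 12
lcm(12,27) = 108
Final lcm = 108


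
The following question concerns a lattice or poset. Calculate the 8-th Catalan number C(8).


C(n) = C(2n, n) / (n+1).
C(16, 8) = 12870
C(8) = 12870 / 9 = 1430


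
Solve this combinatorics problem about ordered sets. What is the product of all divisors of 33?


Divisors of 33: [1, 3, 11, 33]
Product = n^(d(n)/2) = 33^(4/2)
Product = 1089


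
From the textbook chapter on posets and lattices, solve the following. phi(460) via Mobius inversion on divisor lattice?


phi(n) = n * prod_{p|n} (1 - 1/p).
Prime divisors of 460: [2, 5, 23]
phi(460) = 460 * (1 - 1/2) * (1 - 1/5) * (1 - 1/23)
phi(460) = 176


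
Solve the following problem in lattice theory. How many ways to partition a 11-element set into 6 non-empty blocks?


S(n,k) = k*S(n-1,k) + S(n-1,k-1).
S(10,6) = 22827, S(10,5) = 42525
S(11,6) = 6*22827 + 42525 = 136962 + 42525
S(11,6) = 179487


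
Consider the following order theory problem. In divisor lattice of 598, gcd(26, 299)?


Meet=gcd.
gcd(26,299)=13


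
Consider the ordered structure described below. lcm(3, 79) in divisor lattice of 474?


Join=lcm.
gcd(3,79)=1
lcm=237


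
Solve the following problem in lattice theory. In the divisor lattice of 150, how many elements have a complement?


An element a is complemented if some b has a meet b = bottom, a join b = top.
a is complemented iff gcd(a, n/a)=1, i.e. a is a unitary divisor of 150.
Complemented elements: 1, 2, 3, 6, 25, 50, ... (2 more)
Count: 8


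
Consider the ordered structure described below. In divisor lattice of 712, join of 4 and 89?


In a divisor lattice, join = lcm (least common multiple).
gcd(4,89) = 1
lcm(4,89) = 4*89/gcd = 356/1 = 356


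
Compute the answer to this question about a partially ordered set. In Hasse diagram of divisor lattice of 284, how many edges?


A cover relation a -< b holds when a < b with no c strictly between.
Cover relations:
  1 -< 2
  1 -< 71
  2 -< 4
  2 -< 142
  4 -< 284
  71 -< 142
  142 -< 284
Total: 7


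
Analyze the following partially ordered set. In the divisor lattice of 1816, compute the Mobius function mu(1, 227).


In a divisor lattice, mu(a,b) = mu(b/a) where mu is the classical Mobius function.
b/a = 227/1 = 227
Prime factorization of 227: primes [227]
227 is squarefree with 1 prime factor(s), so mu(227) = (-1)^1 = -1


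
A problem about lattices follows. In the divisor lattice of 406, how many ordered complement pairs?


Complement pair (a,b): a meet b = bottom, a join b = top.
Here: gcd(a,b)=1 and lcm(a,b)=406, i.e. a*b=406 with a,b coprime.
Pairs found: (1,406), (2,203), (7,58), (14,29), ... (4 more)
Total ordered pairs: 8


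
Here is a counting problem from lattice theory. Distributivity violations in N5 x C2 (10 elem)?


Distributive law: a ^ (b v c) = (a ^ b) v (a ^ c).
Check all 10^3 = 1000 ordered triples (a,b,c).
  e.g. a=(b,0), b=(a,0), c=(c,0): lhs=(b,0) != rhs=(a,0)
  e.g. a=(b,0), b=(a,0), c=(c,1): lhs=(b,0) != rhs=(a,0)
Total violating triples: 16


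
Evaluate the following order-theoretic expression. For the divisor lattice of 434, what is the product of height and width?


Height = length of longest chain minus 1; width = size of largest antichain.
A maximum chain: 1 | 31 | 217 | 434  (height 3).
A maximum antichain: {2, 7, 31}  (width 3).
Product = 3 * 3 = 9


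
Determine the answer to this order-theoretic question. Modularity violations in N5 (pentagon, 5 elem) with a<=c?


Modular law: if a <= c then a v (b ^ c) = (a v b) ^ c.
Check all triples (a,b,c) with a <= c among 5 elements.
  e.g. a=a, b=c, c=b: lhs=a != rhs=b
Total violating triples: 1


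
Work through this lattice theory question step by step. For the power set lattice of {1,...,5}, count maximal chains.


A maximal chain goes from the minimum element to a maximal element via cover relations.
Counting all min-to-max paths in the cover graph.
Total maximal chains: 120


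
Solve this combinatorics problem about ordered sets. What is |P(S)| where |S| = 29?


Power set = 2^n.
2^29 = 536870912


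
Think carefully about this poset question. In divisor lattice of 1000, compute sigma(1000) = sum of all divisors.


sigma(n) = sum of divisors.
Divisors of 1000: [1, 2, 4, 5, 8, 10, 20, 25, 40, 50, 100, 125, 200, 250, 500, 1000]
Sum = 2340


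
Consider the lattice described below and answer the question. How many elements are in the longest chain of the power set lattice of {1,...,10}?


A chain is a totally ordered subset; we count the number of elements in a maximum chain.
Compute, for each element x, the size of the longest chain ending at x:
  {}: 1
  {1}: 2
  {2}: 2
  {3}: 2
  {4}: 2
  {5}: 2
  ...
A maximum chain: {} < {1} < {1,2} < {1,2,3} < {1,2,3,4} < {1,2,3,4,5} < {1,2,3,4,5,6} < {1,2,3,4,5,6,7} < {1,2,3,4,5,6,7,8} < {1,2,3,4,5,6,7,8,9} < {1,2,3,4,5,6,7,8,9,10}
Number of elements in the longest chain: 11


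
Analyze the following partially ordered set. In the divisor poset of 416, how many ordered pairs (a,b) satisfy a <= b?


The order relation is {(a,b) : a <= b}, reflexive so it includes (a,a).
Examples: (1,1), (1,104), (1,13), (1,16), (1,2), ...
Total ordered pairs: 63


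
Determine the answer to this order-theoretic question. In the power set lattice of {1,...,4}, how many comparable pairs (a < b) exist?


A comparable pair {a,b} has a < b or b < a in the order.
Count unordered pairs where one element is strictly below the other.
Examples: {{},{1}}, {{},{2}}, {{},{3}}, {{},{4}}, ...
Total comparable pairs: 65


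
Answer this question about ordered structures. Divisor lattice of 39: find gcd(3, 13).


In a divisor lattice, meet = gcd (greatest common divisor).
By Euclidean algorithm or factoring: gcd(3,13) = 1


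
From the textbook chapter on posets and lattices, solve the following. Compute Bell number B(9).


B(n) = number of set partitions of an n-element set.
B(n) satisfies the recurrence: B(n+1) = sum_k C(n,k)*B(k).
B(9) = 21147


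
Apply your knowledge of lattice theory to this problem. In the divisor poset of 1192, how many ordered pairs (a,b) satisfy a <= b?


The order relation is {(a,b) : a <= b}, reflexive so it includes (a,a).
Examples: (1,1), (1,1192), (1,149), (1,2), (1,298), ...
Total ordered pairs: 30


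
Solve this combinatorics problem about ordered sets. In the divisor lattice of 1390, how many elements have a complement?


An element a is complemented if some b has a meet b = bottom, a join b = top.
a is complemented iff gcd(a, n/a)=1, i.e. a is a unitary divisor of 1390.
Complemented elements: 1, 2, 5, 10, 139, 278, ... (2 more)
Count: 8


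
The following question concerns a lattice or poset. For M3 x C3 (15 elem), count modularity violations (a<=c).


Modular law: if a <= c then a v (b ^ c) = (a v b) ^ c.
Check all triples (a,b,c) with a <= c among 15 elements.
This lattice is modular (diamonds M_m and their chain-products are modular).
Total violating triples: 0


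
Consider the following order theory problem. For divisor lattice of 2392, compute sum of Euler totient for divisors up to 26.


Divisors of 2392 up to 26: [1, 2, 4, 8, 13, 23, 26]
phi values: [1, 1, 2, 4, 12, 22, 12]
Sum = 54


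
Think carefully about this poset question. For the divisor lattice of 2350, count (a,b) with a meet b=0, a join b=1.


Complement pair (a,b): a meet b = bottom, a join b = top.
Here: gcd(a,b)=1 and lcm(a,b)=2350, i.e. a*b=2350 with a,b coprime.
Pairs found: (1,2350), (2,1175), (25,94), (47,50), ... (4 more)
Total ordered pairs: 8


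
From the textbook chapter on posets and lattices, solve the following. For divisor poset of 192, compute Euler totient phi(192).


phi(n) = n * prod_{p|n} (1 - 1/p).
Prime divisors of 192: [2, 3]
phi(192) = 192 * (1 - 1/2) * (1 - 1/3)
phi(192) = 64


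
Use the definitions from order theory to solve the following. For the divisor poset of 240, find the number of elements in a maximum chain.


A chain is a totally ordered subset; we count the number of elements in a maximum chain.
Compute, for each element x, the size of the longest chain ending at x:
  1: 1
  2: 2
  3: 2
  5: 2
  4: 3
  6: 3
  ...
A maximum chain: 1 < 2 < 4 < 8 < 16 < 48 < 240
Number of elements in the longest chain: 7


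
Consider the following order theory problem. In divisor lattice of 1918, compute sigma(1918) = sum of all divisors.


sigma(n) = sum of divisors.
Divisors of 1918: [1, 2, 7, 14, 137, 274, 959, 1918]
Sum = 3312


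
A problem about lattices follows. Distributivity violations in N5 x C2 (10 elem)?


Distributive law: a ^ (b v c) = (a ^ b) v (a ^ c).
Check all 10^3 = 1000 ordered triples (a,b,c).
  e.g. a=(b,0), b=(a,0), c=(c,0): lhs=(b,0) != rhs=(a,0)
  e.g. a=(b,0), b=(a,0), c=(c,1): lhs=(b,0) != rhs=(a,0)
Total violating triples: 16


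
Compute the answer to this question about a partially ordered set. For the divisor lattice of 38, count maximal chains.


A maximal chain goes from the minimum element to a maximal element via cover relations.
Counting all min-to-max paths in the cover graph.
Total maximal chains: 2


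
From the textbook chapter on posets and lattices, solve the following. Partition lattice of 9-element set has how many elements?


B(n) = number of set partitions of an n-element set.
B(n) satisfies the recurrence: B(n+1) = sum_k C(n,k)*B(k).
B(9) = 21147


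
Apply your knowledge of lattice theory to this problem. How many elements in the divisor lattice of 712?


Divisors of 712: [1, 2, 4, 8, 89, 178, 356, 712]
Count: 8


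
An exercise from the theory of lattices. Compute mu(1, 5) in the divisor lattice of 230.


In a divisor lattice, mu(a,b) = mu(b/a) where mu is the classical Mobius function.
b/a = 5/1 = 5
Prime factorization of 5: primes [5]
5 is squarefree with 1 prime factor(s), so mu(5) = (-1)^1 = -1


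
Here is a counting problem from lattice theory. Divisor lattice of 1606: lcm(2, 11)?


Join=lcm.
gcd(2,11)=1
lcm=22


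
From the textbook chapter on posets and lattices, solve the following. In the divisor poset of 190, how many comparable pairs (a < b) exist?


A comparable pair {a,b} has a < b or b < a in the order.
Count unordered pairs where one element is strictly below the other.
Examples: {1,2}, {1,5}, {1,10}, {1,19}, ...
Total comparable pairs: 19


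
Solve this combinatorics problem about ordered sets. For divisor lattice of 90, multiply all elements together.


Divisors of 90: [1, 2, 3, 5, 6, 9, 10, 15, 18, 30, 45, 90]
Product = n^(d(n)/2) = 90^(12/2)
Product = 531441000000


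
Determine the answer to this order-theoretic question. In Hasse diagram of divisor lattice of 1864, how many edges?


A cover relation a -< b holds when a < b with no c strictly between.
Cover relations:
  1 -< 2
  1 -< 233
  2 -< 4
  2 -< 466
  4 -< 8
  4 -< 932
  8 -< 1864
  233 -< 466
  ...2 more
Total: 10


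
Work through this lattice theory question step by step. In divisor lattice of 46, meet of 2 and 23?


In a divisor lattice, meet = gcd (greatest common divisor).
By Euclidean algorithm or factoring: gcd(2,23) = 1


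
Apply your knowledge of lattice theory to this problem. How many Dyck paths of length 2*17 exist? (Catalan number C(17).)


C(n) = C(2n, n) / (n+1).
C(34, 17) = 2333606220
C(17) = 2333606220 / 18 = 129644790


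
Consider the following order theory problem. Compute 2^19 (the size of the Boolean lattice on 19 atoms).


Power set = 2^n.
2^19 = 524288


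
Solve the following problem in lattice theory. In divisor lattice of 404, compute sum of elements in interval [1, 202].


Interval [1,202] in divisors of 404: [1, 2, 101, 202]
Sum = 306


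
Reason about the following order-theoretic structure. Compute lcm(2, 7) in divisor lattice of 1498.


In a divisor lattice, join = lcm (least common multiple).
gcd(2,7) = 1
lcm(2,7) = 2*7/gcd = 14/1 = 14


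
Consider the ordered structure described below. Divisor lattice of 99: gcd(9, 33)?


Meet=gcd.
gcd(9,33)=3


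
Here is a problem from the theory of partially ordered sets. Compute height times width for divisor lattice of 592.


Height = length of longest chain minus 1; width = size of largest antichain.
A maximum chain: 1 | 37 | 74 | 148 | 296 | 592  (height 5).
A maximum antichain: {2, 37}  (width 2).
Product = 5 * 2 = 10


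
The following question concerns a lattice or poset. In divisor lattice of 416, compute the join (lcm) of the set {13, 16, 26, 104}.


In a divisor lattice, join = lcm (least common multiple).
Compute lcm iteratively: start with first element, then lcm(current, next).
Elements: [13, 16, 26, 104]
lcm(13,16) = 208
lcm(208,26) = 208
lcm(208,104) = 208
Final lcm = 208


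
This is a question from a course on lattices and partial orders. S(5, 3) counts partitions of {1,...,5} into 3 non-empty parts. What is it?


S(n,k) = k*S(n-1,k) + S(n-1,k-1).
S(4,3) = 6, S(4,2) = 7
S(5,3) = 3*6 + 7 = 18 + 7
S(5,3) = 25


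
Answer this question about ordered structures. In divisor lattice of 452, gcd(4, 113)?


Meet=gcd.
gcd(4,113)=1


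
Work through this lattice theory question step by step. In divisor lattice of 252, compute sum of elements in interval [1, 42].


Interval [1,42] in divisors of 252: [1, 2, 3, 6, 7, 14, 21, 42]
Sum = 96


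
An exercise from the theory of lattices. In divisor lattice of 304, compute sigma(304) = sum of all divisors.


sigma(n) = sum of divisors.
Divisors of 304: [1, 2, 4, 8, 16, 19, 38, 76, 152, 304]
Sum = 620


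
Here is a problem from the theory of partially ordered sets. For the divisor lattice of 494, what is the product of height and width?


Height = length of longest chain minus 1; width = size of largest antichain.
A maximum chain: 1 | 19 | 247 | 494  (height 3).
A maximum antichain: {2, 13, 19}  (width 3).
Product = 3 * 3 = 9


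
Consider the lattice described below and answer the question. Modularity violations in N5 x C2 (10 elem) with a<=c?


Modular law: if a <= c then a v (b ^ c) = (a v b) ^ c.
Check all triples (a,b,c) with a <= c among 10 elements.
  e.g. a=(a,0), b=(c,0), c=(b,0): lhs=(a,0) != rhs=(b,0)
  e.g. a=(a,0), b=(c,1), c=(b,0): lhs=(a,0) != rhs=(b,0)
Total violating triples: 6


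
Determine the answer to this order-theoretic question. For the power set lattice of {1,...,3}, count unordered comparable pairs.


A comparable pair {a,b} has a < b or b < a in the order.
Count unordered pairs where one element is strictly below the other.
Examples: {{},{1}}, {{},{2}}, {{},{3}}, {{},{1,2}}, ...
Total comparable pairs: 19


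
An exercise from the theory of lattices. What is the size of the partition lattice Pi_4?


B(n) = number of set partitions of an n-element set.
B(n) satisfies the recurrence: B(n+1) = sum_k C(n,k)*B(k).
B(4) = 15


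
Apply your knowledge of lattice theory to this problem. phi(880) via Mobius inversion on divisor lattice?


phi(n) = n * prod_{p|n} (1 - 1/p).
Prime divisors of 880: [2, 5, 11]
phi(880) = 880 * (1 - 1/2) * (1 - 1/5) * (1 - 1/11)
phi(880) = 320


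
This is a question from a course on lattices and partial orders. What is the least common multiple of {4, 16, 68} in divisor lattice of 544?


In a divisor lattice, join = lcm (least common multiple).
Compute lcm iteratively: start with first element, then lcm(current, next).
Elements: [4, 16, 68]
lcm(4,16) = 16
lcm(16,68) = 272
Final lcm = 272


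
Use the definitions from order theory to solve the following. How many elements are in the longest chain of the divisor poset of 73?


A chain is a totally ordered subset; we count the number of elements in a maximum chain.
Compute, for each element x, the size of the longest chain ending at x:
  1: 1
  73: 2
A maximum chain: 1 < 73
Number of elements in the longest chain: 2


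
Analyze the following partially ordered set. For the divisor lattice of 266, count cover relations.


A cover relation a -< b holds when a < b with no c strictly between.
Cover relations:
  1 -< 2
  1 -< 7
  1 -< 19
  2 -< 14
  2 -< 38
  7 -< 14
  7 -< 133
  14 -< 266
  ...4 more
Total: 12


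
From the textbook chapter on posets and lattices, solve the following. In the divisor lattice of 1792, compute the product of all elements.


Divisors of 1792: [1, 2, 4, 7, 8, 14, 16, 28, 32, 56, 64, 112, 128, 224, 256, 448, 896, 1792]
Product = n^(d(n)/2) = 1792^(18/2)
Product = 190564521159693895182919401472


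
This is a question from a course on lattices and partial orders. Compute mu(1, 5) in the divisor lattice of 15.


In a divisor lattice, mu(a,b) = mu(b/a) where mu is the classical Mobius function.
b/a = 5/1 = 5
Prime factorization of 5: primes [5]
5 is squarefree with 1 prime factor(s), so mu(5) = (-1)^1 = -1


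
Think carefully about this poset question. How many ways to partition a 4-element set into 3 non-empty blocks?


S(n,k) = k*S(n-1,k) + S(n-1,k-1).
S(3,3) = 1, S(3,2) = 3
S(4,3) = 3*1 + 3 = 3 + 3
S(4,3) = 6


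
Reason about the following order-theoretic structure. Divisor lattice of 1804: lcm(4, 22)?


Join=lcm.
gcd(4,22)=2
lcm=44


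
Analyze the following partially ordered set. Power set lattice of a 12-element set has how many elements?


Power set = 2^n.
2^12 = 4096


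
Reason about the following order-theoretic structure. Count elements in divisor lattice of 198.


Divisors of 198: [1, 2, 3, 6, 9, 11, 18, 22, 33, 66, 99, 198]
Count: 12


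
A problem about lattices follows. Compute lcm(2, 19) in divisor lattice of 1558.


In a divisor lattice, join = lcm (least common multiple).
gcd(2,19) = 1
lcm(2,19) = 2*19/gcd = 38/1 = 38


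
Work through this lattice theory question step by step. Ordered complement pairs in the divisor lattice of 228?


Complement pair (a,b): a meet b = bottom, a join b = top.
Here: gcd(a,b)=1 and lcm(a,b)=228, i.e. a*b=228 with a,b coprime.
Pairs found: (1,228), (3,76), (4,57), (12,19), ... (4 more)
Total ordered pairs: 8


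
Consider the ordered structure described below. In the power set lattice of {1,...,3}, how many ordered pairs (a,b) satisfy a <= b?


The order relation is {(a,b) : a <= b}, reflexive so it includes (a,a).
Examples: ({},{}), ({},{1,2}), ({},{1,2,3}), ({},{1,3}), ({},{1}), ...
Total ordered pairs: 27


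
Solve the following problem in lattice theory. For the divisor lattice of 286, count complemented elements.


An element a is complemented if some b has a meet b = bottom, a join b = top.
a is complemented iff gcd(a, n/a)=1, i.e. a is a unitary divisor of 286.
Complemented elements: 1, 2, 11, 13, 22, 26, ... (2 more)
Count: 8


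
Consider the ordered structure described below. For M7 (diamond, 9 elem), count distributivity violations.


Distributive law: a ^ (b v c) = (a ^ b) v (a ^ c).
Check all 9^3 = 729 ordered triples (a,b,c).
  e.g. a=a1, b=a2, c=a3: lhs=a1 != rhs=0
  e.g. a=a1, b=a2, c=a4: lhs=a1 != rhs=0
Total violating triples: 210


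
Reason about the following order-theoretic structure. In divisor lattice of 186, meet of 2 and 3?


In a divisor lattice, meet = gcd (greatest common divisor).
By Euclidean algorithm or factoring: gcd(2,3) = 1


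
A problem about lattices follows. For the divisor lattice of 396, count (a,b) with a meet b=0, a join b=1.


Complement pair (a,b): a meet b = bottom, a join b = top.
Here: gcd(a,b)=1 and lcm(a,b)=396, i.e. a*b=396 with a,b coprime.
Pairs found: (1,396), (4,99), (9,44), (11,36), ... (4 more)
Total ordered pairs: 8


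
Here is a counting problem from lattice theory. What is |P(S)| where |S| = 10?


Power set = 2^n.
2^10 = 1024


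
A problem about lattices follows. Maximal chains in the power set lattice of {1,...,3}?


A maximal chain goes from the minimum element to a maximal element via cover relations.
Counting all min-to-max paths in the cover graph.
Total maximal chains: 6


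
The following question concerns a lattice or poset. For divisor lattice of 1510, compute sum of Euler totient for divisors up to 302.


Divisors of 1510 up to 302: [1, 2, 5, 10, 151, 302]
phi values: [1, 1, 4, 4, 150, 150]
Sum = 310


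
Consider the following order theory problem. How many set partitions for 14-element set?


B(n) = number of set partitions of an n-element set.
B(n) satisfies the recurrence: B(n+1) = sum_k C(n,k)*B(k).
B(14) = 190899322


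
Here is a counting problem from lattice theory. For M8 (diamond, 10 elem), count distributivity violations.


Distributive law: a ^ (b v c) = (a ^ b) v (a ^ c).
Check all 10^3 = 1000 ordered triples (a,b,c).
  e.g. a=a1, b=a2, c=a3: lhs=a1 != rhs=0
  e.g. a=a1, b=a2, c=a4: lhs=a1 != rhs=0
Total violating triples: 336


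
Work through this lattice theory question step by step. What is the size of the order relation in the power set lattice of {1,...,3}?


The order relation is {(a,b) : a <= b}, reflexive so it includes (a,a).
Examples: ({},{}), ({},{1,2}), ({},{1,2,3}), ({},{1,3}), ({},{1}), ...
Total ordered pairs: 27


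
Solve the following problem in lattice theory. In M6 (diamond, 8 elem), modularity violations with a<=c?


Modular law: if a <= c then a v (b ^ c) = (a v b) ^ c.
Check all triples (a,b,c) with a <= c among 8 elements.
This lattice is modular (diamonds M_m and their chain-products are modular).
Total violating triples: 0


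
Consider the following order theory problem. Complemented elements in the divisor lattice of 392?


An element a is complemented if some b has a meet b = bottom, a join b = top.
a is complemented iff gcd(a, n/a)=1, i.e. a is a unitary divisor of 392.
Complemented elements: 1, 8, 49, 392
Count: 4


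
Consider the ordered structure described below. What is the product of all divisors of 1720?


Divisors of 1720: [1, 2, 4, 5, 8, 10, 20, 40, 43, 86, 172, 215, 344, 430, 860, 1720]
Product = n^(d(n)/2) = 1720^(16/2)
Product = 76599789339285913600000000


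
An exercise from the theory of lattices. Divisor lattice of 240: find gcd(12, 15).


In a divisor lattice, meet = gcd (greatest common divisor).
By Euclidean algorithm or factoring: gcd(12,15) = 3


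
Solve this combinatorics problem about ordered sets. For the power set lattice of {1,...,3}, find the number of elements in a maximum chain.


A chain is a totally ordered subset; we count the number of elements in a maximum chain.
Compute, for each element x, the size of the longest chain ending at x:
  {}: 1
  {1}: 2
  {2}: 2
  {3}: 2
  {1,2}: 3
  {1,3}: 3
  ...
A maximum chain: {} < {1} < {1,2} < {1,2,3}
Number of elements in the longest chain: 4


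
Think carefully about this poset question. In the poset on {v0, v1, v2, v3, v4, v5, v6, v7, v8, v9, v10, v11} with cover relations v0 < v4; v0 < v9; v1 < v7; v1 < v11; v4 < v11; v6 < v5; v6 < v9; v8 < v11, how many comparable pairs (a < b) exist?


A comparable pair {a,b} has a < b or b < a in the order.
Count unordered pairs where one element is strictly below the other.
Examples: {v0,v4}, {v0,v9}, {v0,v11}, {v1,v7}, ...
Total comparable pairs: 9


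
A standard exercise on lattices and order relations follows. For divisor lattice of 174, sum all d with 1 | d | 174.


Interval [1,174] in divisors of 174: [1, 2, 3, 6, 29, 58, 87, 174]
Sum = 360


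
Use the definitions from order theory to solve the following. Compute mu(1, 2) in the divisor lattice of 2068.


In a divisor lattice, mu(a,b) = mu(b/a) where mu is the classical Mobius function.
b/a = 2/1 = 2
Prime factorization of 2: primes [2]
2 is squarefree with 1 prime factor(s), so mu(2) = (-1)^1 = -1


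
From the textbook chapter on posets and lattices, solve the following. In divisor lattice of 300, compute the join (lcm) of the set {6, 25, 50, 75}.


In a divisor lattice, join = lcm (least common multiple).
Compute lcm iteratively: start with first element, then lcm(current, next).
Elements: [6, 25, 50, 75]
lcm(6,25) = 150
lcm(150,50) = 150
lcm(150,75) = 150
Final lcm = 150


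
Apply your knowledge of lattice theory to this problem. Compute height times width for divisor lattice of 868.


Height = length of longest chain minus 1; width = size of largest antichain.
A maximum chain: 1 | 31 | 217 | 434 | 868  (height 4).
A maximum antichain: {4, 14, 62, 217}  (width 4).
Product = 4 * 4 = 16


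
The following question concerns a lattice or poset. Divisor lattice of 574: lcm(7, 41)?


Join=lcm.
gcd(7,41)=1
lcm=287


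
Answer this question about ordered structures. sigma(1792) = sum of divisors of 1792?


sigma(n) = sum of divisors.
Divisors of 1792: [1, 2, 4, 7, 8, 14, 16, 28, 32, 56, 64, 112, 128, 224, 256, 448, 896, 1792]
Sum = 4088


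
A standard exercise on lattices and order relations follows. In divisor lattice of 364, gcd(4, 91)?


Meet=gcd.
gcd(4,91)=1


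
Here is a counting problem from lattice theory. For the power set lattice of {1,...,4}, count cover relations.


A cover relation a -< b holds when a < b with no c strictly between.
Cover relations:
  {} -< {1}
  {} -< {2}
  {} -< {3}
  {} -< {4}
  {1} -< {1,2}
  {1} -< {1,3}
  {1} -< {1,4}
  {2} -< {1,2}
  ...24 more
Total: 32


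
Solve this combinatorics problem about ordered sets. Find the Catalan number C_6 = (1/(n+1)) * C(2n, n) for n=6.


C(n) = C(2n, n) / (n+1).
C(12, 6) = 924
C(6) = 924 / 7 = 132


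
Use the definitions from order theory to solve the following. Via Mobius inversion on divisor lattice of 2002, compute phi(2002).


phi(n) = n * prod_{p|n} (1 - 1/p).
Prime divisors of 2002: [2, 7, 11, 13]
phi(2002) = 2002 * (1 - 1/2) * (1 - 1/7) * (1 - 1/11) * (1 - 1/13)
phi(2002) = 720


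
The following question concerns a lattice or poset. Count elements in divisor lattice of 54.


Divisors of 54: [1, 2, 3, 6, 9, 18, 27, 54]
Count: 8
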